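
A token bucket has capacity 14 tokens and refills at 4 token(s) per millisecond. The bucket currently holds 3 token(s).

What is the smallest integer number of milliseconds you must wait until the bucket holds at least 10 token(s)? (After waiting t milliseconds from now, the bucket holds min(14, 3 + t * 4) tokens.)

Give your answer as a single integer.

Answer: 2

Derivation:
Need 3 + t * 4 >= 10, so t >= 7/4.
Smallest integer t = ceil(7/4) = 2.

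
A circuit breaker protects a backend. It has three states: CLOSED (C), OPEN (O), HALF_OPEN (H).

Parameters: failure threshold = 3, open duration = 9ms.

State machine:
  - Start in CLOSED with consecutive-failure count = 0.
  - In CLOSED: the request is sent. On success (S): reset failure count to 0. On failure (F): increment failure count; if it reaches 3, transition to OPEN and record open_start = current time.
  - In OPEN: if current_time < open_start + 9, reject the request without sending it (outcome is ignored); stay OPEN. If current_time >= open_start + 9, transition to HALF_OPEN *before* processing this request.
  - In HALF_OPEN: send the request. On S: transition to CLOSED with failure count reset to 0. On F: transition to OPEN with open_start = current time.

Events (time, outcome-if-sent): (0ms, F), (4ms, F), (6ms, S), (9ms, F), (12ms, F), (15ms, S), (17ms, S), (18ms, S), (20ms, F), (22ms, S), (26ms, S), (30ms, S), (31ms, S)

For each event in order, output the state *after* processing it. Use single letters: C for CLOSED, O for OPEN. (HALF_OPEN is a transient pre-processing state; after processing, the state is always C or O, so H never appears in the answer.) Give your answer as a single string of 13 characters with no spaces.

Answer: CCCCCCCCCCCCC

Derivation:
State after each event:
  event#1 t=0ms outcome=F: state=CLOSED
  event#2 t=4ms outcome=F: state=CLOSED
  event#3 t=6ms outcome=S: state=CLOSED
  event#4 t=9ms outcome=F: state=CLOSED
  event#5 t=12ms outcome=F: state=CLOSED
  event#6 t=15ms outcome=S: state=CLOSED
  event#7 t=17ms outcome=S: state=CLOSED
  event#8 t=18ms outcome=S: state=CLOSED
  event#9 t=20ms outcome=F: state=CLOSED
  event#10 t=22ms outcome=S: state=CLOSED
  event#11 t=26ms outcome=S: state=CLOSED
  event#12 t=30ms outcome=S: state=CLOSED
  event#13 t=31ms outcome=S: state=CLOSED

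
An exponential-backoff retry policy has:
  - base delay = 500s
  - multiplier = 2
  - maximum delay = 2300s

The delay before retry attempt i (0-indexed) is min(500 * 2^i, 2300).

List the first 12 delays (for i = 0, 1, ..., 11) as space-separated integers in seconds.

Computing each delay:
  i=0: min(500*2^0, 2300) = 500
  i=1: min(500*2^1, 2300) = 1000
  i=2: min(500*2^2, 2300) = 2000
  i=3: min(500*2^3, 2300) = 2300
  i=4: min(500*2^4, 2300) = 2300
  i=5: min(500*2^5, 2300) = 2300
  i=6: min(500*2^6, 2300) = 2300
  i=7: min(500*2^7, 2300) = 2300
  i=8: min(500*2^8, 2300) = 2300
  i=9: min(500*2^9, 2300) = 2300
  i=10: min(500*2^10, 2300) = 2300
  i=11: min(500*2^11, 2300) = 2300

Answer: 500 1000 2000 2300 2300 2300 2300 2300 2300 2300 2300 2300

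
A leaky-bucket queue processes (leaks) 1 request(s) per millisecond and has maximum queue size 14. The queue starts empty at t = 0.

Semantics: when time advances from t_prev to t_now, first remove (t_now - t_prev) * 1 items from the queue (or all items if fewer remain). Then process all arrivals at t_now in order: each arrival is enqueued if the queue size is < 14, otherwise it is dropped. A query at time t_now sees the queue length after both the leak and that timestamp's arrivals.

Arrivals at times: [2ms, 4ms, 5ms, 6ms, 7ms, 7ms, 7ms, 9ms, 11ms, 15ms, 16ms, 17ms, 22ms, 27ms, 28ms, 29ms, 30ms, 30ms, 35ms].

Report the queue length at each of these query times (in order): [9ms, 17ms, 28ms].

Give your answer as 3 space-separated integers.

Queue lengths at query times:
  query t=9ms: backlog = 2
  query t=17ms: backlog = 1
  query t=28ms: backlog = 1

Answer: 2 1 1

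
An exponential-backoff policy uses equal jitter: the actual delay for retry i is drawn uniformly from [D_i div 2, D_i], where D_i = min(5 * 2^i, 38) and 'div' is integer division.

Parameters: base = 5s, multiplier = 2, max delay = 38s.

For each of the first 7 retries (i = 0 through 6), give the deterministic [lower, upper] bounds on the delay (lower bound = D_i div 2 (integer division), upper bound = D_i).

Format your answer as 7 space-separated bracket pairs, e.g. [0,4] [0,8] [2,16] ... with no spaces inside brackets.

Answer: [2,5] [5,10] [10,20] [19,38] [19,38] [19,38] [19,38]

Derivation:
Computing bounds per retry:
  i=0: D_i=min(5*2^0,38)=5, bounds=[2,5]
  i=1: D_i=min(5*2^1,38)=10, bounds=[5,10]
  i=2: D_i=min(5*2^2,38)=20, bounds=[10,20]
  i=3: D_i=min(5*2^3,38)=38, bounds=[19,38]
  i=4: D_i=min(5*2^4,38)=38, bounds=[19,38]
  i=5: D_i=min(5*2^5,38)=38, bounds=[19,38]
  i=6: D_i=min(5*2^6,38)=38, bounds=[19,38]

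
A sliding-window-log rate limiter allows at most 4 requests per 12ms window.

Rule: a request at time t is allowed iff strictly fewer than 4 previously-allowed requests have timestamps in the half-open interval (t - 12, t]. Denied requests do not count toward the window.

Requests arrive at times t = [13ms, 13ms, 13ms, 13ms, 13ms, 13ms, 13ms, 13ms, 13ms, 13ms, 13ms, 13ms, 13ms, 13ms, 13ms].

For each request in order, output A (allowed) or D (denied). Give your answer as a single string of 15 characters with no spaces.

Tracking allowed requests in the window:
  req#1 t=13ms: ALLOW
  req#2 t=13ms: ALLOW
  req#3 t=13ms: ALLOW
  req#4 t=13ms: ALLOW
  req#5 t=13ms: DENY
  req#6 t=13ms: DENY
  req#7 t=13ms: DENY
  req#8 t=13ms: DENY
  req#9 t=13ms: DENY
  req#10 t=13ms: DENY
  req#11 t=13ms: DENY
  req#12 t=13ms: DENY
  req#13 t=13ms: DENY
  req#14 t=13ms: DENY
  req#15 t=13ms: DENY

Answer: AAAADDDDDDDDDDD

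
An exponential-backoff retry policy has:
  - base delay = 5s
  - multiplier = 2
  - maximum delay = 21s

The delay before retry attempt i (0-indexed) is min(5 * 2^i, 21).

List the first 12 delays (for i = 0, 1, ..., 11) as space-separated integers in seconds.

Answer: 5 10 20 21 21 21 21 21 21 21 21 21

Derivation:
Computing each delay:
  i=0: min(5*2^0, 21) = 5
  i=1: min(5*2^1, 21) = 10
  i=2: min(5*2^2, 21) = 20
  i=3: min(5*2^3, 21) = 21
  i=4: min(5*2^4, 21) = 21
  i=5: min(5*2^5, 21) = 21
  i=6: min(5*2^6, 21) = 21
  i=7: min(5*2^7, 21) = 21
  i=8: min(5*2^8, 21) = 21
  i=9: min(5*2^9, 21) = 21
  i=10: min(5*2^10, 21) = 21
  i=11: min(5*2^11, 21) = 21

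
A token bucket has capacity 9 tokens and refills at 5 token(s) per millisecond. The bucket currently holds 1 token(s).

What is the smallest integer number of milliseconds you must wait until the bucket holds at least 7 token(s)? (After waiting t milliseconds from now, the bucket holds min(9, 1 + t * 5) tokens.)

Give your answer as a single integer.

Answer: 2

Derivation:
Need 1 + t * 5 >= 7, so t >= 6/5.
Smallest integer t = ceil(6/5) = 2.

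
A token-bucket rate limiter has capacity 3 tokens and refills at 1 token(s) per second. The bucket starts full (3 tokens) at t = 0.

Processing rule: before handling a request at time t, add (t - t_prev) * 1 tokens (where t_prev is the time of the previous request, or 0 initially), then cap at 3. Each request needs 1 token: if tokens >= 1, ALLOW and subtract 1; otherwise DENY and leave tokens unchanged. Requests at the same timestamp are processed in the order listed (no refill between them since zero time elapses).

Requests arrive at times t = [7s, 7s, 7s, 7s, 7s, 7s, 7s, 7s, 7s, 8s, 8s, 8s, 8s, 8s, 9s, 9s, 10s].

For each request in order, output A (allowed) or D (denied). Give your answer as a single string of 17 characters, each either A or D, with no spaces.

Answer: AAADDDDDDADDDDADA

Derivation:
Simulating step by step:
  req#1 t=7s: ALLOW
  req#2 t=7s: ALLOW
  req#3 t=7s: ALLOW
  req#4 t=7s: DENY
  req#5 t=7s: DENY
  req#6 t=7s: DENY
  req#7 t=7s: DENY
  req#8 t=7s: DENY
  req#9 t=7s: DENY
  req#10 t=8s: ALLOW
  req#11 t=8s: DENY
  req#12 t=8s: DENY
  req#13 t=8s: DENY
  req#14 t=8s: DENY
  req#15 t=9s: ALLOW
  req#16 t=9s: DENY
  req#17 t=10s: ALLOW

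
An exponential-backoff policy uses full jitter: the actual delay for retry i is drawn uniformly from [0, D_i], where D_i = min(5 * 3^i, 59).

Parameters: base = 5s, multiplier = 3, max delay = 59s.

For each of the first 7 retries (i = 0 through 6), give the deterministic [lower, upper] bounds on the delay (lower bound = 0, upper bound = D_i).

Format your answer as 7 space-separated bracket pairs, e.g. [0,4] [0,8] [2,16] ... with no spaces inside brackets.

Computing bounds per retry:
  i=0: D_i=min(5*3^0,59)=5, bounds=[0,5]
  i=1: D_i=min(5*3^1,59)=15, bounds=[0,15]
  i=2: D_i=min(5*3^2,59)=45, bounds=[0,45]
  i=3: D_i=min(5*3^3,59)=59, bounds=[0,59]
  i=4: D_i=min(5*3^4,59)=59, bounds=[0,59]
  i=5: D_i=min(5*3^5,59)=59, bounds=[0,59]
  i=6: D_i=min(5*3^6,59)=59, bounds=[0,59]

Answer: [0,5] [0,15] [0,45] [0,59] [0,59] [0,59] [0,59]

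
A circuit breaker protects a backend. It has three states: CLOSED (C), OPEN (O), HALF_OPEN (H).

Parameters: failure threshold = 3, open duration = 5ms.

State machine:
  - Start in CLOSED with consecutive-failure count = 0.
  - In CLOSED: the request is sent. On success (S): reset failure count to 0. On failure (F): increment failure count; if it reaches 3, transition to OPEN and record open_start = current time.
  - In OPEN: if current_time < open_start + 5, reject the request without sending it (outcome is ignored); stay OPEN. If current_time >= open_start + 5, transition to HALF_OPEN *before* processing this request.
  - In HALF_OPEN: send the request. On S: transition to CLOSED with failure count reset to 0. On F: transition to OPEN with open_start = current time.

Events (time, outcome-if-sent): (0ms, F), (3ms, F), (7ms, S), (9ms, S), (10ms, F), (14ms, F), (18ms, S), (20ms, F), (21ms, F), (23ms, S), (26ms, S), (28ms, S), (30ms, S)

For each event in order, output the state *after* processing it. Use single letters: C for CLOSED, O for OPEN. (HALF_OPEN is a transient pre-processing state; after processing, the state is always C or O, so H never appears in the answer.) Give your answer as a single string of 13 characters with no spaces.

Answer: CCCCCCCCCCCCC

Derivation:
State after each event:
  event#1 t=0ms outcome=F: state=CLOSED
  event#2 t=3ms outcome=F: state=CLOSED
  event#3 t=7ms outcome=S: state=CLOSED
  event#4 t=9ms outcome=S: state=CLOSED
  event#5 t=10ms outcome=F: state=CLOSED
  event#6 t=14ms outcome=F: state=CLOSED
  event#7 t=18ms outcome=S: state=CLOSED
  event#8 t=20ms outcome=F: state=CLOSED
  event#9 t=21ms outcome=F: state=CLOSED
  event#10 t=23ms outcome=S: state=CLOSED
  event#11 t=26ms outcome=S: state=CLOSED
  event#12 t=28ms outcome=S: state=CLOSED
  event#13 t=30ms outcome=S: state=CLOSED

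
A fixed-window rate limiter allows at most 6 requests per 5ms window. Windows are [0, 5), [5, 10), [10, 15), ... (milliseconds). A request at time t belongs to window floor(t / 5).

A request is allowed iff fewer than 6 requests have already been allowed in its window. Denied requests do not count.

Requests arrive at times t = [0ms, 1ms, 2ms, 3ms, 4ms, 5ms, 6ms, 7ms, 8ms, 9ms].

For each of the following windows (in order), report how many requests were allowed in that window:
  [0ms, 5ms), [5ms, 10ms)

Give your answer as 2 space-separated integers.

Answer: 5 5

Derivation:
Processing requests:
  req#1 t=0ms (window 0): ALLOW
  req#2 t=1ms (window 0): ALLOW
  req#3 t=2ms (window 0): ALLOW
  req#4 t=3ms (window 0): ALLOW
  req#5 t=4ms (window 0): ALLOW
  req#6 t=5ms (window 1): ALLOW
  req#7 t=6ms (window 1): ALLOW
  req#8 t=7ms (window 1): ALLOW
  req#9 t=8ms (window 1): ALLOW
  req#10 t=9ms (window 1): ALLOW

Allowed counts by window: 5 5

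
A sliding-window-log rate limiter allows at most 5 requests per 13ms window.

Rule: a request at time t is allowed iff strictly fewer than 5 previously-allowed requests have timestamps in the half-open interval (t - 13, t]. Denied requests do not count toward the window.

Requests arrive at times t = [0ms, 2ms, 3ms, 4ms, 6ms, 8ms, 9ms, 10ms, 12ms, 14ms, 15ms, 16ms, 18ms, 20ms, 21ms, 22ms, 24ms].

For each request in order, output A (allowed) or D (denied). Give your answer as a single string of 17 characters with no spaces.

Tracking allowed requests in the window:
  req#1 t=0ms: ALLOW
  req#2 t=2ms: ALLOW
  req#3 t=3ms: ALLOW
  req#4 t=4ms: ALLOW
  req#5 t=6ms: ALLOW
  req#6 t=8ms: DENY
  req#7 t=9ms: DENY
  req#8 t=10ms: DENY
  req#9 t=12ms: DENY
  req#10 t=14ms: ALLOW
  req#11 t=15ms: ALLOW
  req#12 t=16ms: ALLOW
  req#13 t=18ms: ALLOW
  req#14 t=20ms: ALLOW
  req#15 t=21ms: DENY
  req#16 t=22ms: DENY
  req#17 t=24ms: DENY

Answer: AAAAADDDDAAAAADDD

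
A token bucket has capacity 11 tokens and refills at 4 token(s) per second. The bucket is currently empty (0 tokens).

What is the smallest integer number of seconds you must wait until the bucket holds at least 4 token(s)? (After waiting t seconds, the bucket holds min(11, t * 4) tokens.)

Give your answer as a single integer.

Answer: 1

Derivation:
Need t * 4 >= 4, so t >= 4/4.
Smallest integer t = ceil(4/4) = 1.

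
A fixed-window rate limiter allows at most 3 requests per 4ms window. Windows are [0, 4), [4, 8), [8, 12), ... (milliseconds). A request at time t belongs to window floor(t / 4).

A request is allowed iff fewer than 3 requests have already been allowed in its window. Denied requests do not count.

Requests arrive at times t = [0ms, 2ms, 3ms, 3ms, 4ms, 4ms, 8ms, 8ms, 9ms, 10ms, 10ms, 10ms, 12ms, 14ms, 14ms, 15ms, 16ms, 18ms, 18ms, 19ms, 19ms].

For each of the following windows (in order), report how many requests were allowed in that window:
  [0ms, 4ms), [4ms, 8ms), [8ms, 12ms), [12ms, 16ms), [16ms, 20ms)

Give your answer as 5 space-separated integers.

Answer: 3 2 3 3 3

Derivation:
Processing requests:
  req#1 t=0ms (window 0): ALLOW
  req#2 t=2ms (window 0): ALLOW
  req#3 t=3ms (window 0): ALLOW
  req#4 t=3ms (window 0): DENY
  req#5 t=4ms (window 1): ALLOW
  req#6 t=4ms (window 1): ALLOW
  req#7 t=8ms (window 2): ALLOW
  req#8 t=8ms (window 2): ALLOW
  req#9 t=9ms (window 2): ALLOW
  req#10 t=10ms (window 2): DENY
  req#11 t=10ms (window 2): DENY
  req#12 t=10ms (window 2): DENY
  req#13 t=12ms (window 3): ALLOW
  req#14 t=14ms (window 3): ALLOW
  req#15 t=14ms (window 3): ALLOW
  req#16 t=15ms (window 3): DENY
  req#17 t=16ms (window 4): ALLOW
  req#18 t=18ms (window 4): ALLOW
  req#19 t=18ms (window 4): ALLOW
  req#20 t=19ms (window 4): DENY
  req#21 t=19ms (window 4): DENY

Allowed counts by window: 3 2 3 3 3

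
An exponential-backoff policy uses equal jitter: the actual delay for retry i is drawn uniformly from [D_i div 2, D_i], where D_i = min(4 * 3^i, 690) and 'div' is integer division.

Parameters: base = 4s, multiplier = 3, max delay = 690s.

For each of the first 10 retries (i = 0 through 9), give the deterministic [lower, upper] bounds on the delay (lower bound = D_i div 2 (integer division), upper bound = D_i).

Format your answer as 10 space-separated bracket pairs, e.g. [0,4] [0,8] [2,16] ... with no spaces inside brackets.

Answer: [2,4] [6,12] [18,36] [54,108] [162,324] [345,690] [345,690] [345,690] [345,690] [345,690]

Derivation:
Computing bounds per retry:
  i=0: D_i=min(4*3^0,690)=4, bounds=[2,4]
  i=1: D_i=min(4*3^1,690)=12, bounds=[6,12]
  i=2: D_i=min(4*3^2,690)=36, bounds=[18,36]
  i=3: D_i=min(4*3^3,690)=108, bounds=[54,108]
  i=4: D_i=min(4*3^4,690)=324, bounds=[162,324]
  i=5: D_i=min(4*3^5,690)=690, bounds=[345,690]
  i=6: D_i=min(4*3^6,690)=690, bounds=[345,690]
  i=7: D_i=min(4*3^7,690)=690, bounds=[345,690]
  i=8: D_i=min(4*3^8,690)=690, bounds=[345,690]
  i=9: D_i=min(4*3^9,690)=690, bounds=[345,690]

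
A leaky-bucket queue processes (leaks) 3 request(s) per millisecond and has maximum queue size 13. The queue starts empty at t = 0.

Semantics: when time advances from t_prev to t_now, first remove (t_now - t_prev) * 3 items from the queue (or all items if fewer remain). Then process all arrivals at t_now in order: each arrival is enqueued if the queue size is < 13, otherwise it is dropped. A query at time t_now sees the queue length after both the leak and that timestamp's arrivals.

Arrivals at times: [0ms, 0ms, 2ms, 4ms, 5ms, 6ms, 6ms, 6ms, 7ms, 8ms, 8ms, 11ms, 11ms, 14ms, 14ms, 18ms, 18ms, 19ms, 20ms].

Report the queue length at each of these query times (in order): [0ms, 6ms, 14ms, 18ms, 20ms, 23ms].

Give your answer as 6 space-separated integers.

Answer: 2 3 2 2 1 0

Derivation:
Queue lengths at query times:
  query t=0ms: backlog = 2
  query t=6ms: backlog = 3
  query t=14ms: backlog = 2
  query t=18ms: backlog = 2
  query t=20ms: backlog = 1
  query t=23ms: backlog = 0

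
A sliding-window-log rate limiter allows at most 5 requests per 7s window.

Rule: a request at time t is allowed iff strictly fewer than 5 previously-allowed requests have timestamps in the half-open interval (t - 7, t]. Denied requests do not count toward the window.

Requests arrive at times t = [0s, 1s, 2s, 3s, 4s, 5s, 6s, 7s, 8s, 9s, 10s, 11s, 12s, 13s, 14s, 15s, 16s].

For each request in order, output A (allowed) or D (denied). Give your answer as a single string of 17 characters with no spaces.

Tracking allowed requests in the window:
  req#1 t=0s: ALLOW
  req#2 t=1s: ALLOW
  req#3 t=2s: ALLOW
  req#4 t=3s: ALLOW
  req#5 t=4s: ALLOW
  req#6 t=5s: DENY
  req#7 t=6s: DENY
  req#8 t=7s: ALLOW
  req#9 t=8s: ALLOW
  req#10 t=9s: ALLOW
  req#11 t=10s: ALLOW
  req#12 t=11s: ALLOW
  req#13 t=12s: DENY
  req#14 t=13s: DENY
  req#15 t=14s: ALLOW
  req#16 t=15s: ALLOW
  req#17 t=16s: ALLOW

Answer: AAAAADDAAAAADDAAA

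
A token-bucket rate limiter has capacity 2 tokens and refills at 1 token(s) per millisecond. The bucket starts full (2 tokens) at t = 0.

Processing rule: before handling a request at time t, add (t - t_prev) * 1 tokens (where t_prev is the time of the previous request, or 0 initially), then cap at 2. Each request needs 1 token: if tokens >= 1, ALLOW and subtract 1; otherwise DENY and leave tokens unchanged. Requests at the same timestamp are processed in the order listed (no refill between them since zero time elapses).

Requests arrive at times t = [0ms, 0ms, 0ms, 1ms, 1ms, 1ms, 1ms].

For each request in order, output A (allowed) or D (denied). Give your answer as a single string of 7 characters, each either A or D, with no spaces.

Answer: AADADDD

Derivation:
Simulating step by step:
  req#1 t=0ms: ALLOW
  req#2 t=0ms: ALLOW
  req#3 t=0ms: DENY
  req#4 t=1ms: ALLOW
  req#5 t=1ms: DENY
  req#6 t=1ms: DENY
  req#7 t=1ms: DENY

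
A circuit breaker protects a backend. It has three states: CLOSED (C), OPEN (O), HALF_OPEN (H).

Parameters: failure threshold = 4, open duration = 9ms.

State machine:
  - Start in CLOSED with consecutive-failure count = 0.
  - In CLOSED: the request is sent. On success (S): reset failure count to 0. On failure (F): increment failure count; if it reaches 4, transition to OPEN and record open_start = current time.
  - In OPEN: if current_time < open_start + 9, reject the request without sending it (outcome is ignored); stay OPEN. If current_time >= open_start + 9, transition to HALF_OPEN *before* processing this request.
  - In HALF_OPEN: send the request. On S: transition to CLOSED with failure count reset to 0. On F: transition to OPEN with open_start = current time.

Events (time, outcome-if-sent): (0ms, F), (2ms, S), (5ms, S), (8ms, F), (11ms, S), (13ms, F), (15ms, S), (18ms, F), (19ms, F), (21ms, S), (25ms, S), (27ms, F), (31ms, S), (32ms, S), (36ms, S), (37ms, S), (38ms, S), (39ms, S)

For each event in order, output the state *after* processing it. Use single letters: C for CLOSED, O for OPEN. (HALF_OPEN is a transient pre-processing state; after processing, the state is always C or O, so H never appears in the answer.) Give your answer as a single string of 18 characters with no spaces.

Answer: CCCCCCCCCCCCCCCCCC

Derivation:
State after each event:
  event#1 t=0ms outcome=F: state=CLOSED
  event#2 t=2ms outcome=S: state=CLOSED
  event#3 t=5ms outcome=S: state=CLOSED
  event#4 t=8ms outcome=F: state=CLOSED
  event#5 t=11ms outcome=S: state=CLOSED
  event#6 t=13ms outcome=F: state=CLOSED
  event#7 t=15ms outcome=S: state=CLOSED
  event#8 t=18ms outcome=F: state=CLOSED
  event#9 t=19ms outcome=F: state=CLOSED
  event#10 t=21ms outcome=S: state=CLOSED
  event#11 t=25ms outcome=S: state=CLOSED
  event#12 t=27ms outcome=F: state=CLOSED
  event#13 t=31ms outcome=S: state=CLOSED
  event#14 t=32ms outcome=S: state=CLOSED
  event#15 t=36ms outcome=S: state=CLOSED
  event#16 t=37ms outcome=S: state=CLOSED
  event#17 t=38ms outcome=S: state=CLOSED
  event#18 t=39ms outcome=S: state=CLOSED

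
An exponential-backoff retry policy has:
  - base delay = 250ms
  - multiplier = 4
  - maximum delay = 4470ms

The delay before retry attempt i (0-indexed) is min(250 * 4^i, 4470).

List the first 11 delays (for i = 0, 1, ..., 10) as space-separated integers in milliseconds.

Computing each delay:
  i=0: min(250*4^0, 4470) = 250
  i=1: min(250*4^1, 4470) = 1000
  i=2: min(250*4^2, 4470) = 4000
  i=3: min(250*4^3, 4470) = 4470
  i=4: min(250*4^4, 4470) = 4470
  i=5: min(250*4^5, 4470) = 4470
  i=6: min(250*4^6, 4470) = 4470
  i=7: min(250*4^7, 4470) = 4470
  i=8: min(250*4^8, 4470) = 4470
  i=9: min(250*4^9, 4470) = 4470
  i=10: min(250*4^10, 4470) = 4470

Answer: 250 1000 4000 4470 4470 4470 4470 4470 4470 4470 4470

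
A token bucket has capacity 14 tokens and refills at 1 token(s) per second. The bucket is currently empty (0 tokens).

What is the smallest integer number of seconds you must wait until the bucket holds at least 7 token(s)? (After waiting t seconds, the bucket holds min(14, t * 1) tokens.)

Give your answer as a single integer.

Need t * 1 >= 7, so t >= 7/1.
Smallest integer t = ceil(7/1) = 7.

Answer: 7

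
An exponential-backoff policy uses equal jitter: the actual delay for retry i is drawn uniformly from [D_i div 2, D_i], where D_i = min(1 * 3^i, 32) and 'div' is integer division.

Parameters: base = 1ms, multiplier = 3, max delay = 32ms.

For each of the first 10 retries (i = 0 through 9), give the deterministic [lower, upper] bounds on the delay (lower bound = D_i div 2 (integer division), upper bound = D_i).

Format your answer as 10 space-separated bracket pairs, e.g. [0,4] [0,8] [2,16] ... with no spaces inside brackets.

Computing bounds per retry:
  i=0: D_i=min(1*3^0,32)=1, bounds=[0,1]
  i=1: D_i=min(1*3^1,32)=3, bounds=[1,3]
  i=2: D_i=min(1*3^2,32)=9, bounds=[4,9]
  i=3: D_i=min(1*3^3,32)=27, bounds=[13,27]
  i=4: D_i=min(1*3^4,32)=32, bounds=[16,32]
  i=5: D_i=min(1*3^5,32)=32, bounds=[16,32]
  i=6: D_i=min(1*3^6,32)=32, bounds=[16,32]
  i=7: D_i=min(1*3^7,32)=32, bounds=[16,32]
  i=8: D_i=min(1*3^8,32)=32, bounds=[16,32]
  i=9: D_i=min(1*3^9,32)=32, bounds=[16,32]

Answer: [0,1] [1,3] [4,9] [13,27] [16,32] [16,32] [16,32] [16,32] [16,32] [16,32]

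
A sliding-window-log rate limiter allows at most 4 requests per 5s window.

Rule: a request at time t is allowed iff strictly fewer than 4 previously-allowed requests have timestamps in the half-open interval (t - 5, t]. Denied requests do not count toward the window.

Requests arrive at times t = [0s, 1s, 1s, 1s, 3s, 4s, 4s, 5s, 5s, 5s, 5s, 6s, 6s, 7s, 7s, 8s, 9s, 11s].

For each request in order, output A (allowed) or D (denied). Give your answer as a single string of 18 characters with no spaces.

Tracking allowed requests in the window:
  req#1 t=0s: ALLOW
  req#2 t=1s: ALLOW
  req#3 t=1s: ALLOW
  req#4 t=1s: ALLOW
  req#5 t=3s: DENY
  req#6 t=4s: DENY
  req#7 t=4s: DENY
  req#8 t=5s: ALLOW
  req#9 t=5s: DENY
  req#10 t=5s: DENY
  req#11 t=5s: DENY
  req#12 t=6s: ALLOW
  req#13 t=6s: ALLOW
  req#14 t=7s: ALLOW
  req#15 t=7s: DENY
  req#16 t=8s: DENY
  req#17 t=9s: DENY
  req#18 t=11s: ALLOW

Answer: AAAADDDADDDAAADDDA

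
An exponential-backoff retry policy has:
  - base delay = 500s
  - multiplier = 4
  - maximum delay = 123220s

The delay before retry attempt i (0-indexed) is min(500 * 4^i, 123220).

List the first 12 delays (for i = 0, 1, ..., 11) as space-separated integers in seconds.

Computing each delay:
  i=0: min(500*4^0, 123220) = 500
  i=1: min(500*4^1, 123220) = 2000
  i=2: min(500*4^2, 123220) = 8000
  i=3: min(500*4^3, 123220) = 32000
  i=4: min(500*4^4, 123220) = 123220
  i=5: min(500*4^5, 123220) = 123220
  i=6: min(500*4^6, 123220) = 123220
  i=7: min(500*4^7, 123220) = 123220
  i=8: min(500*4^8, 123220) = 123220
  i=9: min(500*4^9, 123220) = 123220
  i=10: min(500*4^10, 123220) = 123220
  i=11: min(500*4^11, 123220) = 123220

Answer: 500 2000 8000 32000 123220 123220 123220 123220 123220 123220 123220 123220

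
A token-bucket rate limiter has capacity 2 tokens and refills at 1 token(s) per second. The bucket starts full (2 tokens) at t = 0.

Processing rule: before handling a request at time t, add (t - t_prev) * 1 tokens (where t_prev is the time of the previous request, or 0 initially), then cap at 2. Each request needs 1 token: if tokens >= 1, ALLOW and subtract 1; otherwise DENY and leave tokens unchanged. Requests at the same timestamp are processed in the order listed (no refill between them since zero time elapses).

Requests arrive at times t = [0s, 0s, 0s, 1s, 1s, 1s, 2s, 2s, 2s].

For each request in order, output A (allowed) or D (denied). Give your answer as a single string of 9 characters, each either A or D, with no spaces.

Simulating step by step:
  req#1 t=0s: ALLOW
  req#2 t=0s: ALLOW
  req#3 t=0s: DENY
  req#4 t=1s: ALLOW
  req#5 t=1s: DENY
  req#6 t=1s: DENY
  req#7 t=2s: ALLOW
  req#8 t=2s: DENY
  req#9 t=2s: DENY

Answer: AADADDADD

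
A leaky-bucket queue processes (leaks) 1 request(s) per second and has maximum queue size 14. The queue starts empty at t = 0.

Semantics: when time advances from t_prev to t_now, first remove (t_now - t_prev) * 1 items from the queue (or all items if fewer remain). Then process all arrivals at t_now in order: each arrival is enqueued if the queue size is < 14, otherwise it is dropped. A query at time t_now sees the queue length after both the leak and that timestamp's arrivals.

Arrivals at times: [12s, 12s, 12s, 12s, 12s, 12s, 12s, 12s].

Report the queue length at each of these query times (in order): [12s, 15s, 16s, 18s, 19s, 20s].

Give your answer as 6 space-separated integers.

Queue lengths at query times:
  query t=12s: backlog = 8
  query t=15s: backlog = 5
  query t=16s: backlog = 4
  query t=18s: backlog = 2
  query t=19s: backlog = 1
  query t=20s: backlog = 0

Answer: 8 5 4 2 1 0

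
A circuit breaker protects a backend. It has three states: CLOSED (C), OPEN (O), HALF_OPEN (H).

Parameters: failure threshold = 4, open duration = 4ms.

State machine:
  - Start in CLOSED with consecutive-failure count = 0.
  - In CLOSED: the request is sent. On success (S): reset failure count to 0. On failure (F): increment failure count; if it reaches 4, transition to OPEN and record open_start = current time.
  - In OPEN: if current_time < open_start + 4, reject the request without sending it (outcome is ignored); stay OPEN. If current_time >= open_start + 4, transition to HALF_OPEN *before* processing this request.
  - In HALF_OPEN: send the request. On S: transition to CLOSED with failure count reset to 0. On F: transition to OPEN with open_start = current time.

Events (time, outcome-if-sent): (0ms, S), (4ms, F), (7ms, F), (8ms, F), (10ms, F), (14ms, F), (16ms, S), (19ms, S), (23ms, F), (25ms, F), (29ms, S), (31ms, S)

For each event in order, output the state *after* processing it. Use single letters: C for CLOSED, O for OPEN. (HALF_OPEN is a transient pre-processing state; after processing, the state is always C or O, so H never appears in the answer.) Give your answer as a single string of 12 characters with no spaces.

State after each event:
  event#1 t=0ms outcome=S: state=CLOSED
  event#2 t=4ms outcome=F: state=CLOSED
  event#3 t=7ms outcome=F: state=CLOSED
  event#4 t=8ms outcome=F: state=CLOSED
  event#5 t=10ms outcome=F: state=OPEN
  event#6 t=14ms outcome=F: state=OPEN
  event#7 t=16ms outcome=S: state=OPEN
  event#8 t=19ms outcome=S: state=CLOSED
  event#9 t=23ms outcome=F: state=CLOSED
  event#10 t=25ms outcome=F: state=CLOSED
  event#11 t=29ms outcome=S: state=CLOSED
  event#12 t=31ms outcome=S: state=CLOSED

Answer: CCCCOOOCCCCC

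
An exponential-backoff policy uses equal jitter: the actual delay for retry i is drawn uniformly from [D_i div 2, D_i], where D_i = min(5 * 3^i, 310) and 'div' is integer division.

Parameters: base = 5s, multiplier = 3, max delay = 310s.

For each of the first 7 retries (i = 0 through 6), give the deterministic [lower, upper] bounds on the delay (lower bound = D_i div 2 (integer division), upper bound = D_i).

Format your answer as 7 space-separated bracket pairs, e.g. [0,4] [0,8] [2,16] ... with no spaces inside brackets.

Answer: [2,5] [7,15] [22,45] [67,135] [155,310] [155,310] [155,310]

Derivation:
Computing bounds per retry:
  i=0: D_i=min(5*3^0,310)=5, bounds=[2,5]
  i=1: D_i=min(5*3^1,310)=15, bounds=[7,15]
  i=2: D_i=min(5*3^2,310)=45, bounds=[22,45]
  i=3: D_i=min(5*3^3,310)=135, bounds=[67,135]
  i=4: D_i=min(5*3^4,310)=310, bounds=[155,310]
  i=5: D_i=min(5*3^5,310)=310, bounds=[155,310]
  i=6: D_i=min(5*3^6,310)=310, bounds=[155,310]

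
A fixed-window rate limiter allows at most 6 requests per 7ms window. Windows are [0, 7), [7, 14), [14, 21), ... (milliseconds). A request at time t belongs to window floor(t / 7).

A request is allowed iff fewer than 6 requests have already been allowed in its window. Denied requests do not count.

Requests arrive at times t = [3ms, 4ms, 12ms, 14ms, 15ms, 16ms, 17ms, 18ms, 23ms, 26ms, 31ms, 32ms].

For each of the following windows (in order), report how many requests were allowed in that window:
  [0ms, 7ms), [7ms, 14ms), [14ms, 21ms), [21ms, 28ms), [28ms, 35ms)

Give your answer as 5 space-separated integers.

Processing requests:
  req#1 t=3ms (window 0): ALLOW
  req#2 t=4ms (window 0): ALLOW
  req#3 t=12ms (window 1): ALLOW
  req#4 t=14ms (window 2): ALLOW
  req#5 t=15ms (window 2): ALLOW
  req#6 t=16ms (window 2): ALLOW
  req#7 t=17ms (window 2): ALLOW
  req#8 t=18ms (window 2): ALLOW
  req#9 t=23ms (window 3): ALLOW
  req#10 t=26ms (window 3): ALLOW
  req#11 t=31ms (window 4): ALLOW
  req#12 t=32ms (window 4): ALLOW

Allowed counts by window: 2 1 5 2 2

Answer: 2 1 5 2 2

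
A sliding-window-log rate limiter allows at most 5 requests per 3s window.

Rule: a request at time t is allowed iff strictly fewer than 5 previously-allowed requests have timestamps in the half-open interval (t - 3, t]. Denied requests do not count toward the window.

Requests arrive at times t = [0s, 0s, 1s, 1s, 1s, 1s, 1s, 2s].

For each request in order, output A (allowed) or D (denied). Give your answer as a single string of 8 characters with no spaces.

Answer: AAAAADDD

Derivation:
Tracking allowed requests in the window:
  req#1 t=0s: ALLOW
  req#2 t=0s: ALLOW
  req#3 t=1s: ALLOW
  req#4 t=1s: ALLOW
  req#5 t=1s: ALLOW
  req#6 t=1s: DENY
  req#7 t=1s: DENY
  req#8 t=2s: DENY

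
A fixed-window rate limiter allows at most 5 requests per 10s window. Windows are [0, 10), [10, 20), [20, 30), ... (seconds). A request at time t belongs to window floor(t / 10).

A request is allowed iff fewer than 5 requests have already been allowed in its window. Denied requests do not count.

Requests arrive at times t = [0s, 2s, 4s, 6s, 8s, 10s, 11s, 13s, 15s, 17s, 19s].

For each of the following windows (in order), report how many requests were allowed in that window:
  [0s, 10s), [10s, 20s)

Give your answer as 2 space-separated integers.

Processing requests:
  req#1 t=0s (window 0): ALLOW
  req#2 t=2s (window 0): ALLOW
  req#3 t=4s (window 0): ALLOW
  req#4 t=6s (window 0): ALLOW
  req#5 t=8s (window 0): ALLOW
  req#6 t=10s (window 1): ALLOW
  req#7 t=11s (window 1): ALLOW
  req#8 t=13s (window 1): ALLOW
  req#9 t=15s (window 1): ALLOW
  req#10 t=17s (window 1): ALLOW
  req#11 t=19s (window 1): DENY

Allowed counts by window: 5 5

Answer: 5 5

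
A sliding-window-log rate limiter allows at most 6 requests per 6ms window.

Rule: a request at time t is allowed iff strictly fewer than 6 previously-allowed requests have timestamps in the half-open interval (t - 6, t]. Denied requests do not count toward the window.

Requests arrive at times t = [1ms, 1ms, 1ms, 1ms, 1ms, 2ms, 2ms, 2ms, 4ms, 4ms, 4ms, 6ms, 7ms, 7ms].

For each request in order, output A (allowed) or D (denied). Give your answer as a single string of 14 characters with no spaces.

Tracking allowed requests in the window:
  req#1 t=1ms: ALLOW
  req#2 t=1ms: ALLOW
  req#3 t=1ms: ALLOW
  req#4 t=1ms: ALLOW
  req#5 t=1ms: ALLOW
  req#6 t=2ms: ALLOW
  req#7 t=2ms: DENY
  req#8 t=2ms: DENY
  req#9 t=4ms: DENY
  req#10 t=4ms: DENY
  req#11 t=4ms: DENY
  req#12 t=6ms: DENY
  req#13 t=7ms: ALLOW
  req#14 t=7ms: ALLOW

Answer: AAAAAADDDDDDAA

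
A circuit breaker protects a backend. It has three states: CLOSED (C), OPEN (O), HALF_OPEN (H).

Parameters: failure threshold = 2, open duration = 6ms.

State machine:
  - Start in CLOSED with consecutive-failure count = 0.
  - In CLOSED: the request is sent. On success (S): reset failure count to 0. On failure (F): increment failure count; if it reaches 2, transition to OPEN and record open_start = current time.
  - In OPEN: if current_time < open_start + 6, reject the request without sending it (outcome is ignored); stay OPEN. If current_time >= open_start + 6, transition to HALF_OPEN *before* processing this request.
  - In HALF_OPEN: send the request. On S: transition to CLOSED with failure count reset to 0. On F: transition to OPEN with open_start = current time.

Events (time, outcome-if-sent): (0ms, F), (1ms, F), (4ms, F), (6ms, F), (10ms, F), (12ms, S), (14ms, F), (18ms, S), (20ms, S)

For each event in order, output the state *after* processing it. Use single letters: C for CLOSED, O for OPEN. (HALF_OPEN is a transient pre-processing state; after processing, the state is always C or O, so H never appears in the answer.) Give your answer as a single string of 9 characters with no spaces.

Answer: COOOOOOCC

Derivation:
State after each event:
  event#1 t=0ms outcome=F: state=CLOSED
  event#2 t=1ms outcome=F: state=OPEN
  event#3 t=4ms outcome=F: state=OPEN
  event#4 t=6ms outcome=F: state=OPEN
  event#5 t=10ms outcome=F: state=OPEN
  event#6 t=12ms outcome=S: state=OPEN
  event#7 t=14ms outcome=F: state=OPEN
  event#8 t=18ms outcome=S: state=CLOSED
  event#9 t=20ms outcome=S: state=CLOSED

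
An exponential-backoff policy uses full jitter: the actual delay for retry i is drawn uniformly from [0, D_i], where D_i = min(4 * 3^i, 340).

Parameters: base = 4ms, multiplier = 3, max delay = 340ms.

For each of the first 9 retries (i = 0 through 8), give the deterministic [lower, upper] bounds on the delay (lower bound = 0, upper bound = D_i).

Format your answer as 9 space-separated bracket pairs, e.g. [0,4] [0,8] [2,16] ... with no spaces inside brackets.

Answer: [0,4] [0,12] [0,36] [0,108] [0,324] [0,340] [0,340] [0,340] [0,340]

Derivation:
Computing bounds per retry:
  i=0: D_i=min(4*3^0,340)=4, bounds=[0,4]
  i=1: D_i=min(4*3^1,340)=12, bounds=[0,12]
  i=2: D_i=min(4*3^2,340)=36, bounds=[0,36]
  i=3: D_i=min(4*3^3,340)=108, bounds=[0,108]
  i=4: D_i=min(4*3^4,340)=324, bounds=[0,324]
  i=5: D_i=min(4*3^5,340)=340, bounds=[0,340]
  i=6: D_i=min(4*3^6,340)=340, bounds=[0,340]
  i=7: D_i=min(4*3^7,340)=340, bounds=[0,340]
  i=8: D_i=min(4*3^8,340)=340, bounds=[0,340]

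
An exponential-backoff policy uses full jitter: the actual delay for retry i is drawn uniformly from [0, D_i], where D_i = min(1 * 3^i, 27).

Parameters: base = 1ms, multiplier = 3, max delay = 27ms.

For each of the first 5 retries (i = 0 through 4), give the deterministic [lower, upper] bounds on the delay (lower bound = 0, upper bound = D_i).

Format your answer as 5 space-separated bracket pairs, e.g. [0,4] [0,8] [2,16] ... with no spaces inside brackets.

Computing bounds per retry:
  i=0: D_i=min(1*3^0,27)=1, bounds=[0,1]
  i=1: D_i=min(1*3^1,27)=3, bounds=[0,3]
  i=2: D_i=min(1*3^2,27)=9, bounds=[0,9]
  i=3: D_i=min(1*3^3,27)=27, bounds=[0,27]
  i=4: D_i=min(1*3^4,27)=27, bounds=[0,27]

Answer: [0,1] [0,3] [0,9] [0,27] [0,27]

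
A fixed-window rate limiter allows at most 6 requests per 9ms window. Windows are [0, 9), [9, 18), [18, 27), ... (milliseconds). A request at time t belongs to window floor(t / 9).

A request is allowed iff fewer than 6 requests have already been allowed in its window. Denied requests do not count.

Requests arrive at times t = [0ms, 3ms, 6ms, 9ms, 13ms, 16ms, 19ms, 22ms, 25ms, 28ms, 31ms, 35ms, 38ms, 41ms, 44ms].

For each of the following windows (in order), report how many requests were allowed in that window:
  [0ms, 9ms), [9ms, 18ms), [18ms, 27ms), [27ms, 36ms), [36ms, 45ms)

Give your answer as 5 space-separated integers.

Processing requests:
  req#1 t=0ms (window 0): ALLOW
  req#2 t=3ms (window 0): ALLOW
  req#3 t=6ms (window 0): ALLOW
  req#4 t=9ms (window 1): ALLOW
  req#5 t=13ms (window 1): ALLOW
  req#6 t=16ms (window 1): ALLOW
  req#7 t=19ms (window 2): ALLOW
  req#8 t=22ms (window 2): ALLOW
  req#9 t=25ms (window 2): ALLOW
  req#10 t=28ms (window 3): ALLOW
  req#11 t=31ms (window 3): ALLOW
  req#12 t=35ms (window 3): ALLOW
  req#13 t=38ms (window 4): ALLOW
  req#14 t=41ms (window 4): ALLOW
  req#15 t=44ms (window 4): ALLOW

Allowed counts by window: 3 3 3 3 3

Answer: 3 3 3 3 3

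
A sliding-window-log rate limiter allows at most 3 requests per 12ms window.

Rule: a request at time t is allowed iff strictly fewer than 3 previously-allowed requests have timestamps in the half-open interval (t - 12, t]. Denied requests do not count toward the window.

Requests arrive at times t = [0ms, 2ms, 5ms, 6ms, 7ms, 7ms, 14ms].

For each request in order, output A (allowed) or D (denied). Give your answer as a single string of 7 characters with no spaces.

Answer: AAADDDA

Derivation:
Tracking allowed requests in the window:
  req#1 t=0ms: ALLOW
  req#2 t=2ms: ALLOW
  req#3 t=5ms: ALLOW
  req#4 t=6ms: DENY
  req#5 t=7ms: DENY
  req#6 t=7ms: DENY
  req#7 t=14ms: ALLOW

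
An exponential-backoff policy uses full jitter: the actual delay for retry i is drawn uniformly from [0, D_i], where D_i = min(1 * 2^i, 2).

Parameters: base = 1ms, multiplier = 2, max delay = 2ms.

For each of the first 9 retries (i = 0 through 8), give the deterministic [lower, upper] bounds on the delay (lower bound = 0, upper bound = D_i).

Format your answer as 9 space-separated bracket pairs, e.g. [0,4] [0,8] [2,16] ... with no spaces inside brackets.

Computing bounds per retry:
  i=0: D_i=min(1*2^0,2)=1, bounds=[0,1]
  i=1: D_i=min(1*2^1,2)=2, bounds=[0,2]
  i=2: D_i=min(1*2^2,2)=2, bounds=[0,2]
  i=3: D_i=min(1*2^3,2)=2, bounds=[0,2]
  i=4: D_i=min(1*2^4,2)=2, bounds=[0,2]
  i=5: D_i=min(1*2^5,2)=2, bounds=[0,2]
  i=6: D_i=min(1*2^6,2)=2, bounds=[0,2]
  i=7: D_i=min(1*2^7,2)=2, bounds=[0,2]
  i=8: D_i=min(1*2^8,2)=2, bounds=[0,2]

Answer: [0,1] [0,2] [0,2] [0,2] [0,2] [0,2] [0,2] [0,2] [0,2]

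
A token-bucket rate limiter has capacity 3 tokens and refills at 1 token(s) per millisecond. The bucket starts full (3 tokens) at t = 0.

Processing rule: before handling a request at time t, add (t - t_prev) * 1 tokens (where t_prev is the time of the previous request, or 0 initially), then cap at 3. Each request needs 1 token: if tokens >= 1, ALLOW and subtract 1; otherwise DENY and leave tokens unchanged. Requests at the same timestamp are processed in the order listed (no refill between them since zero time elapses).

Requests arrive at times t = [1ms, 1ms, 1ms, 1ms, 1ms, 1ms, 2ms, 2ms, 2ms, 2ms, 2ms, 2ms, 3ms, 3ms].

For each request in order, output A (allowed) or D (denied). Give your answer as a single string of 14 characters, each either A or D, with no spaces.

Simulating step by step:
  req#1 t=1ms: ALLOW
  req#2 t=1ms: ALLOW
  req#3 t=1ms: ALLOW
  req#4 t=1ms: DENY
  req#5 t=1ms: DENY
  req#6 t=1ms: DENY
  req#7 t=2ms: ALLOW
  req#8 t=2ms: DENY
  req#9 t=2ms: DENY
  req#10 t=2ms: DENY
  req#11 t=2ms: DENY
  req#12 t=2ms: DENY
  req#13 t=3ms: ALLOW
  req#14 t=3ms: DENY

Answer: AAADDDADDDDDAD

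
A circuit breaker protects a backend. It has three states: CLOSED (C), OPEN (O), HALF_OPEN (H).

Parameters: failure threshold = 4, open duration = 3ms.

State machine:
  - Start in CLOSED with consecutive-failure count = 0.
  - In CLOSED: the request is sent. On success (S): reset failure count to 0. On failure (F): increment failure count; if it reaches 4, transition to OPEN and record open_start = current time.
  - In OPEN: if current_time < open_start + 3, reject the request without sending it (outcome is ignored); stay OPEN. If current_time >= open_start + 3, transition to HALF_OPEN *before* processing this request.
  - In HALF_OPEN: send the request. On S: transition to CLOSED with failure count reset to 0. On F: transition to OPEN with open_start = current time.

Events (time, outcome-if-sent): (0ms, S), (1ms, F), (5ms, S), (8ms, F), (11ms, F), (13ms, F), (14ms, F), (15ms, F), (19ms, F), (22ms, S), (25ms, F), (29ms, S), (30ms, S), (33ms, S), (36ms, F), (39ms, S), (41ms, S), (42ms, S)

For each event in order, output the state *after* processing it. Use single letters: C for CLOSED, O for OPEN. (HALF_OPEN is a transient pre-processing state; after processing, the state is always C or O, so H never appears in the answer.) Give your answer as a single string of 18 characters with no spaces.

State after each event:
  event#1 t=0ms outcome=S: state=CLOSED
  event#2 t=1ms outcome=F: state=CLOSED
  event#3 t=5ms outcome=S: state=CLOSED
  event#4 t=8ms outcome=F: state=CLOSED
  event#5 t=11ms outcome=F: state=CLOSED
  event#6 t=13ms outcome=F: state=CLOSED
  event#7 t=14ms outcome=F: state=OPEN
  event#8 t=15ms outcome=F: state=OPEN
  event#9 t=19ms outcome=F: state=OPEN
  event#10 t=22ms outcome=S: state=CLOSED
  event#11 t=25ms outcome=F: state=CLOSED
  event#12 t=29ms outcome=S: state=CLOSED
  event#13 t=30ms outcome=S: state=CLOSED
  event#14 t=33ms outcome=S: state=CLOSED
  event#15 t=36ms outcome=F: state=CLOSED
  event#16 t=39ms outcome=S: state=CLOSED
  event#17 t=41ms outcome=S: state=CLOSED
  event#18 t=42ms outcome=S: state=CLOSED

Answer: CCCCCCOOOCCCCCCCCC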